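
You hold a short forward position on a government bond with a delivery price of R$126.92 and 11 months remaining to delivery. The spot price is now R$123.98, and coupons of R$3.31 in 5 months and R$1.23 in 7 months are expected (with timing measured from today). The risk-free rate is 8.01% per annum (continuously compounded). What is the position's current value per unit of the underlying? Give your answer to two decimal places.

PV(remaining coupons) I = 3.31·e^(−0.0801·5/12) + 1.23·e^(−0.0801·7/12) = 4.3752
Current forward F = (S − I)·e^(rT) = (123.98 − 4.3752)·e^(0.0801·11/12) = 119.6048 × 1.076188 = 128.7173
Value (long) = (F − K)·e^(−rT) = (128.7173 − 126.92) × 0.929206 = 1.6701
Short position value = −(long value) = -R$1.67

-R$1.67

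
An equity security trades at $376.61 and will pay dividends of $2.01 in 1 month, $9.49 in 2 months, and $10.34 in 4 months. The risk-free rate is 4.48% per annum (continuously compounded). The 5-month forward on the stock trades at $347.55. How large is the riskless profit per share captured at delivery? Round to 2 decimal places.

PV(dividends) I = 2.01·e^(−0.0448·1/12) + 9.49·e^(−0.0448·2/12) + 10.34·e^(−0.0448·4/12) = 21.6087
Fair forward F* = (S − I)·e^(rT) = (376.61 − 21.6087)·e^0.018667 = 355.0013 × 1.018842 = 361.6902
Market $347.55 < fair 361.6902: forward underpriced → reverse cash-and-carry (short the stock, invest proceeds at r, pay the dividends, go long the forward).
Profit at T = |F_mkt − F*| = |347.55 − 361.6902| = $14.14 per share

$14.14 per share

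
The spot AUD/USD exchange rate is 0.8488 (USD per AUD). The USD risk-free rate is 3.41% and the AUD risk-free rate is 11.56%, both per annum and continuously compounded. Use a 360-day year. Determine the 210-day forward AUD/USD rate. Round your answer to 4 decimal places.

F = S·e^((r_USD − r_AUD)T) = 0.8488 · e^((0.0341 − 0.1156) × 210/360)
= 0.8488 · e^-0.047542 = 0.8488 × 0.953570
F = 0.8094 USD per AUD

0.8094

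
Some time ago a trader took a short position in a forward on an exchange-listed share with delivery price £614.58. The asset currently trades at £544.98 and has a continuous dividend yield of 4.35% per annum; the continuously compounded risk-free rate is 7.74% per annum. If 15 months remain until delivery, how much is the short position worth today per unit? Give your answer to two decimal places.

Current fair forward for the remaining 15 months: F = S·e^((r − q)·T), (r − q) = 0.0774 − 0.0435 = 0.0339
F = 544.98 · e^(0.0339 × 15/12) = 544.98 × 1.043286 = 568.5700
Value of long forward = (F − K)·e^(−rT) = (568.5700 − 614.58) · e^(−0.0774·15/12)
= -46.0100 × 0.907783 = -41.77
Short position value = −(long value) = £41.77

£41.77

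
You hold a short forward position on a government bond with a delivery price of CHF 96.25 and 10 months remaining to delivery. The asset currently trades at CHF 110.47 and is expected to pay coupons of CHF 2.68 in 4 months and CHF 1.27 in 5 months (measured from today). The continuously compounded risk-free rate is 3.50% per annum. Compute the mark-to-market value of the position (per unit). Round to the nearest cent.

-CHF 13.09

PV(remaining coupons) I = 2.68·e^(−0.0350·4/12) + 1.27·e^(−0.0350·5/12) = 3.9005
Current forward F = (S − I)·e^(rT) = (110.47 − 3.9005)·e^(0.0350·10/12) = 106.5695 × 1.029596 = 109.7235
Value (long) = (F − K)·e^(−rT) = (109.7235 − 96.25) × 0.971255 = 13.0862
Short position value = −(long value) = -CHF 13.09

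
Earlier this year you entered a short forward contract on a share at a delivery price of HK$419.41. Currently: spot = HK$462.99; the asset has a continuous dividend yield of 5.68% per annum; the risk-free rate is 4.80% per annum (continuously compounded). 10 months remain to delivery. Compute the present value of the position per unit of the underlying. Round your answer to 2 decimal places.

-HK$38.62

Current fair forward for the remaining 10 months: F = S·e^((r − q)·T), (r − q) = 0.0480 − 0.0568 = -0.0088
F = 462.99 · e^(-0.0088 × 10/12) = 462.99 × 0.992693 = 459.6069
Value of long forward = (F − K)·e^(−rT) = (459.6069 − 419.41) · e^(−0.0480·10/12)
= 40.1969 × 0.960789 = 38.62
Short position value = −(long value) = -HK$38.62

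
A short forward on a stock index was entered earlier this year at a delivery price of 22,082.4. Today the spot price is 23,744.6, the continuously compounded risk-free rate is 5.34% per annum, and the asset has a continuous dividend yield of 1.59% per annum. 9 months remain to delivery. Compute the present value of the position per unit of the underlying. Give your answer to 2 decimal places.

Current fair forward for the remaining 9 months: F = S·e^((r − q)·T), (r − q) = 0.0534 − 0.0159 = 0.0375
F = 23744.6 · e^(0.0375 × 9/12) = 23744.6 × 1.02852424 = 24421.8967
Value of long forward = (F − K)·e^(−rT) = (24421.8967 − 22082.4) · e^(−0.0534·9/12)
= 2339.4967 × 0.96074140 = 2247.65
Short position value = −(long value) = -2247.65

-2247.65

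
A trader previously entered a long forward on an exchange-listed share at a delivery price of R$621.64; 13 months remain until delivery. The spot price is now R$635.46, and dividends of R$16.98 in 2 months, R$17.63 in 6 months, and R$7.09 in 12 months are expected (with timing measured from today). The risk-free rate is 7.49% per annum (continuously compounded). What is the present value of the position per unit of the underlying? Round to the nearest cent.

R$21.94

PV(remaining dividends) I = 16.98·e^(−0.0749·2/12) + 17.63·e^(−0.0749·6/12) + 7.09·e^(−0.0749·12/12) = 40.3297
Current forward F = (S − I)·e^(rT) = (635.46 − 40.3297)·e^(0.0749·13/12) = 595.1303 × 1.084525 = 645.4337
Value (long) = (F − K)·e^(−rT) = (645.4337 − 621.64) × 0.922063 = 21.9393
Value = R$21.94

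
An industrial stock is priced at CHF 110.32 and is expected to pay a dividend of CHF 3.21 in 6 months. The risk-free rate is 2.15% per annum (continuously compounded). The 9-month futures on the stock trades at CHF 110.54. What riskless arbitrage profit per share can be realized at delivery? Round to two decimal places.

PV(dividends) I = 3.21·e^(−0.0215·6/12) = 3.1757
Fair futures F* = (S − I)·e^(rT) = (110.32 − 3.1757)·e^0.016125 = 107.1443 × 1.016256 = 108.8860
Market CHF 110.54 > fair 108.8860: forward overpriced → cash-and-carry (borrow at r, buy the stock and collect the dividends, short the forward).
Profit at T = |F_mkt − F*| = |110.54 − 108.8860| = CHF 1.65 per share

CHF 1.65 per share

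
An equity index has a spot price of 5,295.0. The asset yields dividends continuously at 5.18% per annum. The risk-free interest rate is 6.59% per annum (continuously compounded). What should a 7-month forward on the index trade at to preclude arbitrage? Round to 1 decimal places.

5,338.7

F = S·e^((r − q)T) = 5295.0 · e^((0.0659 − 0.0518) × 7/12)
= 5295.0 · e^0.008225 = 5295.0 × 1.008259
F = 5,338.7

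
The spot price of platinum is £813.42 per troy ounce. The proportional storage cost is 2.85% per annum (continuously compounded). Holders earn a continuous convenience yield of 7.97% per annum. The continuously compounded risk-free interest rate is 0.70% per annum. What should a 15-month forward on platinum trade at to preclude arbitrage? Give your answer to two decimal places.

£769.70 per troy ounce

Net carry = r + u − y = 0.0070 + 0.0285 − 0.0797 = -0.0442
F = S·e^((r+u−y)T) = 813.42 · e^(-0.0442 × 15/12) = 813.42 · e^-0.055250
= 813.42 × 0.946249 = £769.70 per troy ounce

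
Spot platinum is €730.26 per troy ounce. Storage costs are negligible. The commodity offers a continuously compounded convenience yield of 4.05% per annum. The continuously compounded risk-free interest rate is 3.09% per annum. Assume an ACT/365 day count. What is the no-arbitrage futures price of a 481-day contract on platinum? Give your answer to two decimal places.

€721.08 per troy ounce

Net carry = r + u − y = 0.0309 + 0.0000 − 0.0405 = -0.0096
F = S·e^((r+u−y)T) = 730.26 · e^(-0.0096 × 481/365) = 730.26 · e^-0.012651
= 730.26 × 0.987429 = €721.08 per troy ounce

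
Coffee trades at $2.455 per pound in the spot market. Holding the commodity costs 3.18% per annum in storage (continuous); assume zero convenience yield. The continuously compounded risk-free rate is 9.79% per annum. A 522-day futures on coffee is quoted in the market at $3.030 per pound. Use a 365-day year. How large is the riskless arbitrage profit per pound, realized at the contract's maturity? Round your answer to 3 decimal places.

$0.075 per pound

Fair futures: F* = S·e^(carry·T), with carry = (r + u) = 0.0979 + 0.0318 = 0.1297
F* = 2.455 · e^(0.1297 × 522/365) = 2.455 · e^0.185489 = 2.455 × 1.203807 = $2.9553
Market $3.030 > fair $2.9553: forward overpriced → cash-and-carry (buy spot, short the forward).
At maturity, profit = |F_mkt − F*| = |3.030 − 2.9553| = $0.075 per pound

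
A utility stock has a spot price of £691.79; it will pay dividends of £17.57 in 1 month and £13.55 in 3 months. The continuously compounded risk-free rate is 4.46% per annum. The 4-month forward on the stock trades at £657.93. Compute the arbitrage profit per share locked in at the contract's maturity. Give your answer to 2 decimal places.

PV(dividends) I = 17.57·e^(−0.0446·1/12) + 13.55·e^(−0.0446·3/12) = 30.9046
Fair forward F* = (S − I)·e^(rT) = (691.79 − 30.9046)·e^0.014867 = 660.8854 × 1.014978 = 670.7841
Market £657.93 < fair 670.7841: forward underpriced → reverse cash-and-carry (short the stock, invest proceeds at r, pay the dividends, go long the forward).
Profit at T = |F_mkt − F*| = |657.93 − 670.7841| = £12.85 per share

£12.85 per share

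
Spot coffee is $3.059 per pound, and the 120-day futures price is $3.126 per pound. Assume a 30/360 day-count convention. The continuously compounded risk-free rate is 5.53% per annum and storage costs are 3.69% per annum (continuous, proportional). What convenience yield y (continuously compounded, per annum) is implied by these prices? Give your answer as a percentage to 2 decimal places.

2.72%

F = S·e^((r+u−y)T) ⇒ (r+u−y) = ln(F/S)/T
ln(3.126/3.059) = 0.021666; /T ⇒ 0.064998
y = r + u − ln(F/S)/T = 0.0553 + 0.0369 − 0.064998 = 0.027202
y = 2.72%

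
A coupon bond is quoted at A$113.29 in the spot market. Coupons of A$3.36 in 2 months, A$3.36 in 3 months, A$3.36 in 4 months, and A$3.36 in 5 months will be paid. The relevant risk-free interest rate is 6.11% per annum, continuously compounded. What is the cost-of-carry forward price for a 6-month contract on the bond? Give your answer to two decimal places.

A$103.19

PV(coupons) I = 3.36·e^(−0.0611·2/12) + 3.36·e^(−0.0611·3/12) + 3.36·e^(−0.0611·4/12) + 3.36·e^(−0.0611·5/12)
I = 3.3260 + 3.3091 + 3.2923 + 3.2755 = 13.2029
F = (S − I)·e^(rT) = (113.29 − 13.2029) · e^(0.0611·6/12)
= 100.0871 · e^0.030550 = 100.0871 × 1.031021 = A$103.19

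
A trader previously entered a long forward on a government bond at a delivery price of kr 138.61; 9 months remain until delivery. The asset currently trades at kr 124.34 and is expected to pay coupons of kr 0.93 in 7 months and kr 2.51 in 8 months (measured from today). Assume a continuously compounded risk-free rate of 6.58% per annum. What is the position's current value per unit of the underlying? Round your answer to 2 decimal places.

PV(remaining coupons) I = 0.93·e^(−0.0658·7/12) + 2.51·e^(−0.0658·8/12) = 3.2973
Current forward F = (S − I)·e^(rT) = (124.34 − 3.2973)·e^(0.0658·9/12) = 121.0427 × 1.050588 = 127.1660
Value (long) = (F − K)·e^(−rT) = (127.1660 − 138.61) × 0.951848 = -10.8929
Value = -kr 10.89

-kr 10.89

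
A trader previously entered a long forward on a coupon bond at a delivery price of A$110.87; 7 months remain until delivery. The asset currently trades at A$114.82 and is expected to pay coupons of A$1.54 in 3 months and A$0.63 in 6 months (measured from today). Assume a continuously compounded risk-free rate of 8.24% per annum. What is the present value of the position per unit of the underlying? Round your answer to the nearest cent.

PV(remaining coupons) I = 1.54·e^(−0.0824·3/12) + 0.63·e^(−0.0824·6/12) = 2.1132
Current forward F = (S − I)·e^(rT) = (114.82 − 2.1132)·e^(0.0824·7/12) = 112.7068 × 1.049241 = 118.2566
Value (long) = (F − K)·e^(−rT) = (118.2566 − 110.87) × 0.953070 = 7.0399
Value = A$7.04

A$7.04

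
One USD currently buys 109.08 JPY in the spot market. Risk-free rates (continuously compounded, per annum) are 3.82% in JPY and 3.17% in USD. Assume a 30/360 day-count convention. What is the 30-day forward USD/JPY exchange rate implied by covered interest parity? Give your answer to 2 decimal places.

F = S·e^((r_JPY − r_USD)T) = 109.08 · e^((0.0382 − 0.0317) × 30/360)
= 109.08 · e^0.000542 = 109.08 × 1.000542
F = 109.14 JPY per USD

109.14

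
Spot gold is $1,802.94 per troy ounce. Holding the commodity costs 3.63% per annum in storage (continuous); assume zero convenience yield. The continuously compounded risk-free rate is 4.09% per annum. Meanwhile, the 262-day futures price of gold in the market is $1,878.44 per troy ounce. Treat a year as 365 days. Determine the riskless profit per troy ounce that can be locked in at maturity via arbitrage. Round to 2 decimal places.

$27.23 per troy ounce

Fair futures: F* = S·e^(carry·T), with carry = (r + u) = 0.0409 + 0.0363 = 0.0772
F* = 1802.94 · e^(0.0772 × 262/365) = 1802.94 · e^0.05541479 = 1802.94 × 1.05697895 = $1905.6696
Market $1878.44 < fair $1905.6696: forward underpriced → reverse cash-and-carry (short spot, go long the forward).
At maturity, profit = |F_mkt − F*| = |1878.44 − 1905.6696| = $27.23 per troy ounce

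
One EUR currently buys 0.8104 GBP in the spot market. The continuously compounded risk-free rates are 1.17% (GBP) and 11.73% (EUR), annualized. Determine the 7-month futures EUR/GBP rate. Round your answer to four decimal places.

F = S·e^((r_GBP − r_EUR)T) = 0.8104 · e^((0.0117 − 0.1173) × 7/12)
= 0.8104 · e^-0.061600 = 0.8104 × 0.940259
F = 0.7620 GBP per EUR

0.7620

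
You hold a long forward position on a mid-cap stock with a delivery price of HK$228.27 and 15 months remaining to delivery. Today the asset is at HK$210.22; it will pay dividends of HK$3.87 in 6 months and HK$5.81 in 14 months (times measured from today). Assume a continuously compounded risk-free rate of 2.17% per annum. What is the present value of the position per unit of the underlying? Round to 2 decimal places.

PV(remaining dividends) I = 3.87·e^(−0.0217·6/12) + 5.81·e^(−0.0217·14/12) = 9.4930
Current forward F = (S − I)·e^(rT) = (210.22 − 9.4930)·e^(0.0217·15/12) = 200.7270 × 1.027496 = 206.2462
Value (long) = (F − K)·e^(−rT) = (206.2462 − 228.27) × 0.973240 = -21.4344
Value = -HK$21.43

-HK$21.43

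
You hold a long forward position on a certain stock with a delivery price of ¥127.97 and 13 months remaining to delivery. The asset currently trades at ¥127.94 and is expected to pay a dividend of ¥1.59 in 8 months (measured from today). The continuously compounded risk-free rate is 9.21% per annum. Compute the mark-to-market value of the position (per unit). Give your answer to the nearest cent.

¥10.63

PV(remaining dividends) I = 1.59·e^(−0.0921·8/12) = 1.4953
Current forward F = (S − I)·e^(rT) = (127.94 − 1.4953)·e^(0.0921·13/12) = 126.4447 × 1.104922 = 139.7115
Value (long) = (F − K)·e^(−rT) = (139.7115 − 127.97) × 0.905041 = 10.6265
Value = ¥10.63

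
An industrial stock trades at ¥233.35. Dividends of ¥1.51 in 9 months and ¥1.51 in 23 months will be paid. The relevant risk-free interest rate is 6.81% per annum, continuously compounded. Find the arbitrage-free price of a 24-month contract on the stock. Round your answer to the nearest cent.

PV(dividends) I = 1.51·e^(−0.0681·9/12) + 1.51·e^(−0.0681·23/12)
I = 1.4348 + 1.3252 = 2.7600
F = (S − I)·e^(rT) = (233.35 − 2.7600) · e^(0.0681·24/12)
= 230.5900 · e^0.136200 = 230.5900 × 1.145911 = ¥264.24

¥264.24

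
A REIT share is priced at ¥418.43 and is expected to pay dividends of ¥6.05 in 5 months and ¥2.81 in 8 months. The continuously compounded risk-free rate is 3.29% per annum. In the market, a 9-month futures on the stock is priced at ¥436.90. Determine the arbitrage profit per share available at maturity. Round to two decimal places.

PV(dividends) I = 6.05·e^(−0.0329·5/12) + 2.81·e^(−0.0329·8/12) = 8.7167
Fair futures F* = (S − I)·e^(rT) = (418.43 − 8.7167)·e^0.024675 = 409.7133 × 1.024982 = 419.9488
Market ¥436.90 > fair 419.9488: forward overpriced → cash-and-carry (borrow at r, buy the stock and collect the dividends, short the forward).
Profit at T = |F_mkt − F*| = |436.90 − 419.9488| = ¥16.95 per share

¥16.95 per share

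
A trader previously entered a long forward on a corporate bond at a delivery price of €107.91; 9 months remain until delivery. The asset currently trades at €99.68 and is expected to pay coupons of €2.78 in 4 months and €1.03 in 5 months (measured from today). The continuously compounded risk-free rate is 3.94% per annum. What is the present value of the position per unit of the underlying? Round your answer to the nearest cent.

PV(remaining coupons) I = 2.78·e^(−0.0394·4/12) + 1.03·e^(−0.0394·5/12) = 3.7570
Current forward F = (S − I)·e^(rT) = (99.68 − 3.7570)·e^(0.0394·9/12) = 95.9230 × 1.029991 = 98.7998
Value (long) = (F − K)·e^(−rT) = (98.7998 − 107.91) × 0.970882 = -8.8449
Value = -€8.84

-€8.84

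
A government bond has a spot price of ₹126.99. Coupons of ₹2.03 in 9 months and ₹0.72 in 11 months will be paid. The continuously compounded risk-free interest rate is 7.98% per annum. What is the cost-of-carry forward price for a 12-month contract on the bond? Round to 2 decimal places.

PV(coupons) I = 2.03·e^(−0.0798·9/12) + 0.72·e^(−0.0798·11/12)
I = 1.9121 + 0.6692 = 2.5813
F = (S − I)·e^(rT) = (126.99 − 2.5813) · e^(0.0798·12/12)
= 124.4087 · e^0.079800 = 124.4087 × 1.083070 = ₹134.74

₹134.74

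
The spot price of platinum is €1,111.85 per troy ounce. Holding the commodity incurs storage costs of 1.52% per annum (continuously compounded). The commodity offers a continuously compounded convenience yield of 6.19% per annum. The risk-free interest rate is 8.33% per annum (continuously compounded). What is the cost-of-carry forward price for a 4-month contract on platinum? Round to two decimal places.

Net carry = r + u − y = 0.0833 + 0.0152 − 0.0619 = 0.0366
F = S·e^((r+u−y)T) = 1111.85 · e^(0.0366 × 4/12) = 1111.85 · e^0.01220000
= 1111.85 × 1.01227472 = €1,125.50 per troy ounce

€1,125.50 per troy ounce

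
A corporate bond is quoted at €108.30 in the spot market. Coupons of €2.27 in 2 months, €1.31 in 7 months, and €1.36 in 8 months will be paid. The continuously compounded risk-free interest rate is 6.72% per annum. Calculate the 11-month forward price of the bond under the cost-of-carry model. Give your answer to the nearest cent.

€110.07

PV(coupons) I = 2.27·e^(−0.0672·2/12) + 1.31·e^(−0.0672·7/12) + 1.36·e^(−0.0672·8/12)
I = 2.2447 + 1.2596 + 1.3004 = 4.8047
F = (S − I)·e^(rT) = (108.30 − 4.8047) · e^(0.0672·11/12)
= 103.4953 · e^0.061600 = 103.4953 × 1.063537 = €110.07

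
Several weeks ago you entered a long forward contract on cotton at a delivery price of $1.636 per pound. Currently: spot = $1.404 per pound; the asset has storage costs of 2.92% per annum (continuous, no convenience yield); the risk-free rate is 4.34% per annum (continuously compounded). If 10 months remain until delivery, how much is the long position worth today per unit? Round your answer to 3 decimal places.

Current fair forward for the remaining 10 months: F = S·e^((r + u)·T), (r + u) = 0.0434 + 0.0292 = 0.0726
F = 1.404 · e^(0.0726 × 10/12) = 1.404 × 1.062368 = 1.4916
Value of long forward = (F − K)·e^(−rT) = (1.4916 − 1.636) · e^(−0.0434·10/12)
= -0.1444 × 0.964480 = -0.139

-$0.139 per pound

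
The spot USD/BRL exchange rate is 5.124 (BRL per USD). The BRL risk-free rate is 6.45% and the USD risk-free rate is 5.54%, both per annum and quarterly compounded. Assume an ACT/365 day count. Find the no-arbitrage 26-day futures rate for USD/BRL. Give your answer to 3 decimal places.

By covered interest parity, F = S · (1+r_BRL/4)^(4T) / (1+r_USD/4)^(4T)
= 5.124 × 1.004568 / 1.003927 = 5.124 × 1.000638
F = 5.127 BRL per USD

5.127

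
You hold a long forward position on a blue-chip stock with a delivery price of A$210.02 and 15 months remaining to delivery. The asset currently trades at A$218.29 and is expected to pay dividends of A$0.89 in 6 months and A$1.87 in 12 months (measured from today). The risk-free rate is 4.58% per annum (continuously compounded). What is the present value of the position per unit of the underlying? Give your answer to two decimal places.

A$17.30

PV(remaining dividends) I = 0.89·e^(−0.0458·6/12) + 1.87·e^(−0.0458·12/12) = 2.6561
Current forward F = (S − I)·e^(rT) = (218.29 − 2.6561)·e^(0.0458·15/12) = 215.6339 × 1.058921 = 228.3393
Value (long) = (F − K)·e^(−rT) = (228.3393 − 210.02) × 0.944358 = 17.3000
Value = A$17.30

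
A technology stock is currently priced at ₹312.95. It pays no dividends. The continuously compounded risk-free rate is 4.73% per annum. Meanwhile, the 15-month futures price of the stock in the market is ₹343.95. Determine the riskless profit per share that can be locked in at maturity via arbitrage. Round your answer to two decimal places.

₹11.94 per share

Fair futures: F* = S·e^(carry·T), with carry = r = 0.0473
F* = 312.95 · e^(0.0473 × 15/12) = 312.95 · e^0.059125 = 312.95 × 1.060908 = ₹332.0112
Market ₹343.95 > fair ₹332.0112: forward overpriced → cash-and-carry (buy spot, short the forward).
At maturity, profit = |F_mkt − F*| = |343.95 − 332.0112| = ₹11.94 per share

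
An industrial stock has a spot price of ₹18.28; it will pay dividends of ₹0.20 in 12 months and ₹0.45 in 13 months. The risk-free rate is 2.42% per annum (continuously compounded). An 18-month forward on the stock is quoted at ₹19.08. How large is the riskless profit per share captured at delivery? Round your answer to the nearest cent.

PV(dividends) I = 0.20·e^(−0.0242·12/12) + 0.45·e^(−0.0242·13/12) = 0.6336
Fair forward F* = (S − I)·e^(rT) = (18.28 − 0.6336)·e^0.036300 = 17.6464 × 1.036967 = 18.2987
Market ₹19.08 > fair 18.2987: forward overpriced → cash-and-carry (borrow at r, buy the stock and collect the dividends, short the forward).
Profit at T = |F_mkt − F*| = |19.08 − 18.2987| = ₹0.78 per share

₹0.78 per share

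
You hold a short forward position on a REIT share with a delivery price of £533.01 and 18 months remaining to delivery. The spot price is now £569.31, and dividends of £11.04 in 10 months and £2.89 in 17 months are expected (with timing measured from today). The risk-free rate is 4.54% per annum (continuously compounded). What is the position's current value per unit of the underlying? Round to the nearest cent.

-£58.05

PV(remaining dividends) I = 11.04·e^(−0.0454·10/12) + 2.89·e^(−0.0454·17/12) = 13.3401
Current forward F = (S − I)·e^(rT) = (569.31 − 13.3401)·e^(0.0454·18/12) = 555.9699 × 1.070472 = 595.1502
Value (long) = (F − K)·e^(−rT) = (595.1502 − 533.01) × 0.934167 = 58.0493
Short position value = −(long value) = -£58.05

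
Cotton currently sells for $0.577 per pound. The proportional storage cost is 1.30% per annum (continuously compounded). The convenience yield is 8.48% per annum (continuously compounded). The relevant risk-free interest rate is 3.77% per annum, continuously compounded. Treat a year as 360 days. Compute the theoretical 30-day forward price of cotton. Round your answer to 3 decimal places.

Net carry = r + u − y = 0.0377 + 0.0130 − 0.0848 = -0.0341
F = S·e^((r+u−y)T) = 0.577 · e^(-0.0341 × 30/360) = 0.577 · e^-0.002842
= 0.577 × 0.997162 = $0.575 per pound

$0.575 per pound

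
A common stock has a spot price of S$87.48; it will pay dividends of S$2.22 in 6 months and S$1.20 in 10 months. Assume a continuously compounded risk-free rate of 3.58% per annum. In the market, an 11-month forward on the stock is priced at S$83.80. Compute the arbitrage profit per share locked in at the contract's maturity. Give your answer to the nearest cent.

S$3.14 per share

PV(dividends) I = 2.22·e^(−0.0358·6/12) + 1.20·e^(−0.0358·10/12) = 3.3453
Fair forward F* = (S − I)·e^(rT) = (87.48 − 3.3453)·e^0.032817 = 84.1347 × 1.033361 = 86.9415
Market S$83.80 < fair 86.9415: forward underpriced → reverse cash-and-carry (short the stock, invest proceeds at r, pay the dividends, go long the forward).
Profit at T = |F_mkt − F*| = |83.80 − 86.9415| = S$3.14 per share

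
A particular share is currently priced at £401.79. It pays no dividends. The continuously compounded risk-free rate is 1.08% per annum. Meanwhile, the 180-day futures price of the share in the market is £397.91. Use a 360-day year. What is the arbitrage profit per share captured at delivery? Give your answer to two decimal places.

£6.06 per share

Fair futures: F* = S·e^(carry·T), with carry = r = 0.0108
F* = 401.79 · e^(0.0108 × 180/360) = 401.79 · e^0.005400 = 401.79 × 1.005415 = £403.9657
Market £397.91 < fair £403.9657: forward underpriced → reverse cash-and-carry (short spot, go long the forward).
At maturity, profit = |F_mkt − F*| = |397.91 − 403.9657| = £6.06 per share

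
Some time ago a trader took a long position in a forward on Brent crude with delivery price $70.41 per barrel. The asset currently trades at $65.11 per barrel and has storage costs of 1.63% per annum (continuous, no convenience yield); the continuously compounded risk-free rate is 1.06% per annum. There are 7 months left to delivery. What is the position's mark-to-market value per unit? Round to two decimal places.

Current fair forward for the remaining 7 months: F = S·e^((r + u)·T), (r + u) = 0.0106 + 0.0163 = 0.0269
F = 65.11 · e^(0.0269 × 7/12) = 65.11 × 1.015815 = 66.1397
Value of long forward = (F − K)·e^(−rT) = (66.1397 − 70.41) · e^(−0.0106·7/12)
= -4.2703 × 0.993836 = -4.24

-$4.24 per barrel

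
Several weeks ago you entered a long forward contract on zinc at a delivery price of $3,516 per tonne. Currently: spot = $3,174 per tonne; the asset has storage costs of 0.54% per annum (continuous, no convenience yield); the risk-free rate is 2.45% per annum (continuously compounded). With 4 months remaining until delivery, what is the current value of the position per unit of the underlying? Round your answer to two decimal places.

Current fair forward for the remaining 4 months: F = S·e^((r + u)·T), (r + u) = 0.0245 + 0.0054 = 0.0299
F = 3174 · e^(0.0299 × 4/12) = 3174 × 1.01001650 = 3205.7924
Value of long forward = (F − K)·e^(−rT) = (3205.7924 − 3516) · e^(−0.0245·4/12)
= -310.2076 × 0.99186659 = -307.68

-$307.68 per tonne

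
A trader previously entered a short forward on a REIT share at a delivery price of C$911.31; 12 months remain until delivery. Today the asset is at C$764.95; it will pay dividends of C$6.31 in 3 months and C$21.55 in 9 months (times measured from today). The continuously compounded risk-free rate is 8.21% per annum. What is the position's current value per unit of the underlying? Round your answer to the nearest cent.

PV(remaining dividends) I = 6.31·e^(−0.0821·3/12) + 21.55·e^(−0.0821·9/12) = 26.4449
Current forward F = (S − I)·e^(rT) = (764.95 − 26.4449)·e^(0.0821·12/12) = 738.5051 × 1.085564 = 801.6946
Value (long) = (F − K)·e^(−rT) = (801.6946 − 911.31) × 0.921180 = -100.9755
Short position value = −(long value) = C$100.98

C$100.98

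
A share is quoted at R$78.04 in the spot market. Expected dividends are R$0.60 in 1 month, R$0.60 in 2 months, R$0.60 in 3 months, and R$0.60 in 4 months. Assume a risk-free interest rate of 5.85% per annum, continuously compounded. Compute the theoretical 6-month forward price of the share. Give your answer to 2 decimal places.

R$77.92

PV(dividends) I = 0.60·e^(−0.0585·1/12) + 0.60·e^(−0.0585·2/12) + 0.60·e^(−0.0585·3/12) + 0.60·e^(−0.0585·4/12)
I = 0.5971 + 0.5942 + 0.5913 + 0.5884 = 2.3710
F = (S − I)·e^(rT) = (78.04 − 2.3710) · e^(0.0585·6/12)
= 75.6690 · e^0.029250 = 75.6690 × 1.029682 = R$77.92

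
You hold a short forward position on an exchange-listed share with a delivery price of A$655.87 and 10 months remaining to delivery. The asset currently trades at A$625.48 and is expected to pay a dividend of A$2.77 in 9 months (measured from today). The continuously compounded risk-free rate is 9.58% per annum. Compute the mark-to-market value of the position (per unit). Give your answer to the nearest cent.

-A$17.36

PV(remaining dividends) I = 2.77·e^(−0.0958·9/12) = 2.5780
Current forward F = (S − I)·e^(rT) = (625.48 − 2.5780)·e^(0.0958·10/12) = 622.9020 × 1.083107 = 674.6695
Value (long) = (F − K)·e^(−rT) = (674.6695 − 655.87) × 0.923270 = 17.3570
Short position value = −(long value) = -A$17.36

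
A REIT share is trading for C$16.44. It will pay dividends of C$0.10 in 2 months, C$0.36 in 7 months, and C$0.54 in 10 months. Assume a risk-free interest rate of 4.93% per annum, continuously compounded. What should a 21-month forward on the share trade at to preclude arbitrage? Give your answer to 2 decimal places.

PV(dividends) I = 0.10·e^(−0.0493·2/12) + 0.36·e^(−0.0493·7/12) + 0.54·e^(−0.0493·10/12)
I = 0.0992 + 0.3498 + 0.5183 = 0.9673
F = (S − I)·e^(rT) = (16.44 − 0.9673) · e^(0.0493·21/12)
= 15.4727 · e^0.086275 = 15.4727 × 1.090106 = C$16.87

C$16.87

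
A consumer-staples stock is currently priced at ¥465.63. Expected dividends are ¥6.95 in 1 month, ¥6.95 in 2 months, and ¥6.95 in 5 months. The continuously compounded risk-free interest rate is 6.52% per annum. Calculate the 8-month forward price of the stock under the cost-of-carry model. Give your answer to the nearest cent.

¥464.85

PV(dividends) I = 6.95·e^(−0.0652·1/12) + 6.95·e^(−0.0652·2/12) + 6.95·e^(−0.0652·5/12)
I = 6.9123 + 6.8749 + 6.7637 = 20.5509
F = (S − I)·e^(rT) = (465.63 − 20.5509) · e^(0.0652·8/12)
= 445.0791 · e^0.043467 = 445.0791 × 1.044426 = ¥464.85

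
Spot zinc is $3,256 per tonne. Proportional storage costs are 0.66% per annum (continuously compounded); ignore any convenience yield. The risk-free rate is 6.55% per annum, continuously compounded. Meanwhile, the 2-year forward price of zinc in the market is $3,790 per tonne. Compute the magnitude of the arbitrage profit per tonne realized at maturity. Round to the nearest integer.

Fair forward: F* = S·e^(carry·T), with carry = (r + u) = 0.0655 + 0.0066 = 0.0721
F* = 3256 · e^(0.0721 × 2) = 3256 · e^0.144200 = 3256 × 1.155115 = $3761.0544
Market $3790 > fair $3761.0544: forward overpriced → cash-and-carry (buy spot, short the forward).
At maturity, profit = |F_mkt − F*| = |3790 − 3761.0544| = $29 per tonne

$29 per tonne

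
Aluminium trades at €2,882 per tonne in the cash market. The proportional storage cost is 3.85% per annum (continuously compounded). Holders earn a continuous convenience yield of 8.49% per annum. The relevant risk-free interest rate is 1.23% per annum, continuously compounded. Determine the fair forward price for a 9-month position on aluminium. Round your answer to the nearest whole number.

Net carry = r + u − y = 0.0123 + 0.0385 − 0.0849 = -0.0341
F = S·e^((r+u−y)T) = 2882 · e^(-0.0341 × 9/12) = 2882 · e^-0.025575
= 2882 × 0.974749 = €2,809 per tonne

€2,809 per tonne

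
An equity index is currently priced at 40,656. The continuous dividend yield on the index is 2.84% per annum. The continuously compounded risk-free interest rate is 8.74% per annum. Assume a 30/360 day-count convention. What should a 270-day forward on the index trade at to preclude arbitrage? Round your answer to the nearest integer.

42,495

F = S·e^((r − q)T) = 40656 · e^((0.0874 − 0.0284) × 270/360)
= 40656 · e^0.044250 = 40656 × 1.045244
F = 42,495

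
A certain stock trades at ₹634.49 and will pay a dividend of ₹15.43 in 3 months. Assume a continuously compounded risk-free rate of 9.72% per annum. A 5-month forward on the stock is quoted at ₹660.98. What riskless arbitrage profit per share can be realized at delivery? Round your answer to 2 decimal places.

PV(dividends) I = 15.43·e^(−0.0972·3/12) = 15.0596
Fair forward F* = (S − I)·e^(rT) = (634.49 − 15.0596)·e^0.040500 = 619.4304 × 1.041331 = 645.0321
Market ₹660.98 > fair 645.0321: forward overpriced → cash-and-carry (borrow at r, buy the stock and collect the dividends, short the forward).
Profit at T = |F_mkt − F*| = |660.98 − 645.0321| = ₹15.95 per share

₹15.95 per share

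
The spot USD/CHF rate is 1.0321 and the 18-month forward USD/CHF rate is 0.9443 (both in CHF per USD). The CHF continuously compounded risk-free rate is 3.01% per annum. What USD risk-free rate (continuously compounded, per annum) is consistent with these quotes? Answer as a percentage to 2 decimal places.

F = S·e^((r_CHF − r_USD)T) ⇒ r_USD = r_CHF − ln(F/S)/T
ln(0.9443/1.0321) = -0.088907; /(18/12) = -0.059271
r_USD = 0.0301 + 0.059271 = 0.089371
r_USD = 8.94%

8.94%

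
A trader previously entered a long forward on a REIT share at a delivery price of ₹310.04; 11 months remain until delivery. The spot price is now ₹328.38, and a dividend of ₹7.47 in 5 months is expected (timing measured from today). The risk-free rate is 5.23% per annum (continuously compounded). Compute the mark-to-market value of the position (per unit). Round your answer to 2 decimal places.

₹25.54

PV(remaining dividends) I = 7.47·e^(−0.0523·5/12) = 7.3090
Current forward F = (S − I)·e^(rT) = (328.38 − 7.3090)·e^(0.0523·11/12) = 321.0710 × 1.049109 = 336.8385
Value (long) = (F − K)·e^(−rT) = (336.8385 − 310.04) × 0.953189 = 25.5440
Value = ₹25.54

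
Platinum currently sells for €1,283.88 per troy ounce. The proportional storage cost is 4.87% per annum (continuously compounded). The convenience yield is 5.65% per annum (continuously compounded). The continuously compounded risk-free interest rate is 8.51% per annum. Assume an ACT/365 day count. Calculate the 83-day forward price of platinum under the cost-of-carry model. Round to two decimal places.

€1,306.65 per troy ounce

Net carry = r + u − y = 0.0851 + 0.0487 − 0.0565 = 0.0773
F = S·e^((r+u−y)T) = 1283.88 · e^(0.0773 × 83/365) = 1283.88 · e^0.01757781
= 1283.88 × 1.01773321 = €1,306.65 per troy ounce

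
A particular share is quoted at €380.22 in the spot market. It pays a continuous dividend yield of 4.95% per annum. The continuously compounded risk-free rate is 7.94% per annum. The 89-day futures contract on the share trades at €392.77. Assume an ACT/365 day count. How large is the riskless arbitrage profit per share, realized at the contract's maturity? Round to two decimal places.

Fair futures: F* = S·e^(carry·T), with carry = (r − q) = 0.0794 − 0.0495 = 0.0299
F* = 380.22 · e^(0.0299 × 89/365) = 380.22 · e^0.007291 = 380.22 × 1.007318 = €383.0024
Market €392.77 > fair €383.0024: forward overpriced → cash-and-carry (buy spot, short the forward).
At maturity, profit = |F_mkt − F*| = |392.77 − 383.0024| = €9.77 per share

€9.77 per share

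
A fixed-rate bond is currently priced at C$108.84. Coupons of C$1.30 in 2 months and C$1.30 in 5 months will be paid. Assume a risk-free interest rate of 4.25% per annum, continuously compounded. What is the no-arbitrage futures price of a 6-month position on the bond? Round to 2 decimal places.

C$108.55

PV(coupons) I = 1.30·e^(−0.0425·2/12) + 1.30·e^(−0.0425·5/12)
I = 1.2908 + 1.2772 = 2.5680
F = (S − I)·e^(rT) = (108.84 − 2.5680) · e^(0.0425·6/12)
= 106.2720 · e^0.021250 = 106.2720 × 1.021477 = C$108.55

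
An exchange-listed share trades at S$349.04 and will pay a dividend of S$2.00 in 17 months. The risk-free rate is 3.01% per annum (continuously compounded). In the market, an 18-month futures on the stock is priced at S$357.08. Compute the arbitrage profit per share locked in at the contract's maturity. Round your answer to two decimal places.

PV(dividends) I = 2.00·e^(−0.0301·17/12) = 1.9165
Fair futures F* = (S − I)·e^(rT) = (349.04 − 1.9165)·e^0.045150 = 347.1235 × 1.046185 = 363.1554
Market S$357.08 < fair 363.1554: forward underpriced → reverse cash-and-carry (short the stock, invest proceeds at r, pay the dividends, go long the forward).
Profit at T = |F_mkt − F*| = |357.08 − 363.1554| = S$6.08 per share

S$6.08 per share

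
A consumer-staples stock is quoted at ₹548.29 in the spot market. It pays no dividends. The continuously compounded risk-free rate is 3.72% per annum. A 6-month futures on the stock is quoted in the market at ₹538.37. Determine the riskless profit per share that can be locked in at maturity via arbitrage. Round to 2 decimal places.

Fair futures: F* = S·e^(carry·T), with carry = r = 0.0372
F* = 548.29 · e^(0.0372 × 6/12) = 548.29 · e^0.018600 = 548.29 × 1.018774 = ₹558.5836
Market ₹538.37 < fair ₹558.5836: forward underpriced → reverse cash-and-carry (short spot, go long the forward).
At maturity, profit = |F_mkt − F*| = |538.37 − 558.5836| = ₹20.21 per share

₹20.21 per share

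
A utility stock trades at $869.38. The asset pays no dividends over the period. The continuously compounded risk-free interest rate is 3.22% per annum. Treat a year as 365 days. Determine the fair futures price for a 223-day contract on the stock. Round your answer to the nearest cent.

F = S·e^(rT) = 869.38 · e^(0.0322 × 223/365)
= 869.38 · e^0.019673 = 869.38 × 1.019868
F = $886.65

$886.65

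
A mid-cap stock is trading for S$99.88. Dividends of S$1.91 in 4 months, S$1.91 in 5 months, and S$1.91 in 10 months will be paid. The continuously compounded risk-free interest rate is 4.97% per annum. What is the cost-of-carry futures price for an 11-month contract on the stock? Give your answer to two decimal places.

PV(dividends) I = 1.91·e^(−0.0497·4/12) + 1.91·e^(−0.0497·5/12) + 1.91·e^(−0.0497·10/12)
I = 1.8786 + 1.8709 + 1.8325 = 5.5820
F = (S − I)·e^(rT) = (99.88 − 5.5820) · e^(0.0497·11/12)
= 94.2980 · e^0.045558 = 94.2980 × 1.046612 = S$98.69

S$98.69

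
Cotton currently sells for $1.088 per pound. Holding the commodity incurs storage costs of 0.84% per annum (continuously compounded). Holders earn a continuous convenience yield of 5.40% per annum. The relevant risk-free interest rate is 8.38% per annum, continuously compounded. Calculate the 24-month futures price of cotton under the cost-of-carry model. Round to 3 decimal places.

$1.174 per pound

Net carry = r + u − y = 0.0838 + 0.0084 − 0.0540 = 0.0382
F = S·e^((r+u−y)T) = 1.088 · e^(0.0382 × 24/12) = 1.088 · e^0.076400
= 1.088 × 1.079394 = $1.174 per pound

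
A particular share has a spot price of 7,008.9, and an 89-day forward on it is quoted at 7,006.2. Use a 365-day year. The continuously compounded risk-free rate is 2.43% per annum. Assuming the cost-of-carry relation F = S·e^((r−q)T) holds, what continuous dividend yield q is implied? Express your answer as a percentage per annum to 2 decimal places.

From F = S·e^((r−q)T): (r − q) = ln(F/S)/T
ln(7006.2/7008.9) = ln(0.999615) = -0.000385
(r − q) = -0.000385 / (89/365) = -0.001579
q = r − ln(F/S)/T = 0.0243 + 0.001579 = 0.025879
q = 2.59%

2.59%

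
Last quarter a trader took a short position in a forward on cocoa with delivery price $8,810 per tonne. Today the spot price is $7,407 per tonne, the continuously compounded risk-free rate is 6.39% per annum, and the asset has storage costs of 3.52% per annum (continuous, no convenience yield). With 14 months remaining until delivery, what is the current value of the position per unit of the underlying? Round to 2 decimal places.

Current fair forward for the remaining 14 months: F = S·e^((r + u)·T), (r + u) = 0.0639 + 0.0352 = 0.0991
F = 7407 · e^(0.0991 × 14/12) = 7407 × 1.12256547 = 8314.8424
Value of long forward = (F − K)·e^(−rT) = (8314.8424 − 8810) · e^(−0.0639·14/12)
= -495.1576 × 0.92816106 = -459.59
Short position value = −(long value) = $459.59

$459.59 per tonne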